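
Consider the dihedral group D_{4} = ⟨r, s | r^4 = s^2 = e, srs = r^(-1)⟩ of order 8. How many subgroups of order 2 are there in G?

5

|G| = 8 and 2 | 8, so subgroups of order 2 are possible by Lagrange.
The subgroups of order 2 are: {e, r^2}; {e, r^2s}; {e, r^3s}; {e, rs}; … (5 in all).
So G has 5 subgroups of order 2.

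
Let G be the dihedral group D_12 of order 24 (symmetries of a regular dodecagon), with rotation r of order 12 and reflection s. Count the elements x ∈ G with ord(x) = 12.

4

The elements of order 12 are: r, r^5, r^7, r^11.
That's 4.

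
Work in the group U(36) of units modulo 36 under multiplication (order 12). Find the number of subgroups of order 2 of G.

|G| = 12 and 2 | 12, so subgroups of order 2 are possible by Lagrange.
The subgroups of order 2 are: {1, 17}; {1, 19}; {1, 35}.
So G has 3 subgroups of order 2.

3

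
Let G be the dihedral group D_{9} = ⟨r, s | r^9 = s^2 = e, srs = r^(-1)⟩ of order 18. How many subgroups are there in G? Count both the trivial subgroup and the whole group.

|G| = 18, so by Lagrange every subgroup order divides 18. Divisors: 1, 2, 3, 6, 9, 18.
Subgroups by order — order 1: 1; order 2: 9; order 3: 1; order 6: 3; order 9: 1; order 18: 1.
Total: 1 + 9 + 1 + 3 + 1 + 1 = 16.

16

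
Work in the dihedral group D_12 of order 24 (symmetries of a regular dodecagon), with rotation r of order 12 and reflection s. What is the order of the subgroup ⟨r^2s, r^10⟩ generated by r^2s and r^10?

|⟨r^2s⟩| = 2 and |⟨r^10⟩| = 6, so |H| is a multiple of lcm(2, 6) = 6 and divides |G| = 24.
Closing under the operation: H = {e, r^2, r^4, r^6, r^8, r^10, s, r^2s, r^4s, r^6s, r^8s, r^10s}, so |H| = 12.

12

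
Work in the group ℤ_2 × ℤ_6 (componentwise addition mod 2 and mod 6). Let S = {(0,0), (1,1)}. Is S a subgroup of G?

No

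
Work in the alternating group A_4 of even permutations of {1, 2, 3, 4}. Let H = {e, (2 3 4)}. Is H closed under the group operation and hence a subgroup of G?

(2 3 4) ∈ H but its inverse (2 4 3) ∉ H, so H is not a subgroup.

No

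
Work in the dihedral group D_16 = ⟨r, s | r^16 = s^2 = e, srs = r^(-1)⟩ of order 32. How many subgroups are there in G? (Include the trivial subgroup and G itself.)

|G| = 32, so by Lagrange every subgroup order divides 32. Divisors: 1, 2, 4, 8, 16, 32.
Subgroups by order — order 1: 1; order 2: 17; order 4: 9; order 8: 5; order 16: 3; order 32: 1.
Total: 1 + 17 + 9 + 5 + 3 + 1 = 36.

36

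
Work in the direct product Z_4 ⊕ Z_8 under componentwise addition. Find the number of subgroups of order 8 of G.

|G| = 32 and 8 | 32, so subgroups of order 8 are possible by Lagrange.
The subgroups of order 8 are: {(0,0), (0,1), (0,2), (0,3), (0,4), (0,5), (0,6), (0,7)}; {(0,0), (0,2), (0,4), (0,6), (2,0), (2,2), (2,4), (2,6)}; {(0,0), (0,2), (0,4), (0,6), (2,1), (2,3), (2,5), (2,7)}; {(0,0), (0,4), (1,0), (1,4), (2,0), (2,4), (3,0), (3,4)}; … (7 in all).
So G has 7 subgroups of order 8.

7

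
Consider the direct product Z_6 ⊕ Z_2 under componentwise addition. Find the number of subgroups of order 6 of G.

|G| = 12 and 6 | 12, so subgroups of order 6 are possible by Lagrange.
The subgroups of order 6 are: {(0,0), (0,1), (2,0), (2,1), (4,0), (4,1)}; {(0,0), (1,0), (2,0), (3,0), (4,0), (5,0)}; {(0,0), (1,1), (2,0), (3,1), (4,0), (5,1)}.
So G has 3 subgroups of order 6.

3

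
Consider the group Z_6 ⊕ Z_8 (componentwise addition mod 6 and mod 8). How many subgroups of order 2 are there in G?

3

|G| = 48 and 2 | 48, so subgroups of order 2 are possible by Lagrange.
The subgroups of order 2 are: {(0,0), (0,4)}; {(0,0), (3,0)}; {(0,0), (3,4)}.
So G has 3 subgroups of order 2.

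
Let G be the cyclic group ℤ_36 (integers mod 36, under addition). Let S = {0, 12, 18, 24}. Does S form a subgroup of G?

No

Closure fails: 18 + 24 = 6 ∉ S. So S is not a subgroup.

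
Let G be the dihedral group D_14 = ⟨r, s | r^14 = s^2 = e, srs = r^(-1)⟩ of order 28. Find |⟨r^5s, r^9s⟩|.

|⟨r^5s⟩| = 2 and |⟨r^9s⟩| = 2, so |H| is a multiple of lcm(2, 2) = 2 and divides |G| = 28.
Closing under the operation: H = {e, r^2, r^4, r^6, r^8, r^10, r^12, rs, r^3s, r^5s, r^7s, r^9s, r^11s, r^13s}, so |H| = 14.

14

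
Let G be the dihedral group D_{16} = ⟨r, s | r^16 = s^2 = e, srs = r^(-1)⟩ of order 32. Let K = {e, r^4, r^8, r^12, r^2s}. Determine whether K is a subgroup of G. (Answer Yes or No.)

No

|K| = 5 does not divide |G| = 32, so by Lagrange K is not a subgroup.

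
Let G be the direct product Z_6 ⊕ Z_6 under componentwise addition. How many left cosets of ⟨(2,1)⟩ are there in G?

|⟨(2,1)⟩| = 6 and |G| = 36.
By Lagrange, [G : H] = |G|/|H| = 36/6 = 6.

6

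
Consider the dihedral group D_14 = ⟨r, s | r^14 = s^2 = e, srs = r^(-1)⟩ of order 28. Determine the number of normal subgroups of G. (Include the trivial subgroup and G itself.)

7

G has 28 subgroups. Checking conjugation-invariance by order — order 1: 1/1 normal; order 2: 1/15 normal; order 4: 0/7 normal; order 7: 1/1 normal; order 14: 3/3 normal; order 28: 1/1 normal.
Total normal subgroups: 7.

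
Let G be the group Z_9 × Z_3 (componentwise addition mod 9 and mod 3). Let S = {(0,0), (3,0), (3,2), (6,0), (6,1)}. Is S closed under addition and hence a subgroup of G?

No

|S| = 5 does not divide |G| = 27, so by Lagrange S is not a subgroup.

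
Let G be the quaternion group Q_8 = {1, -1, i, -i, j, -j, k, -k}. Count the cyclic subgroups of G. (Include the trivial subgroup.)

Group the elements of G by the cyclic subgroup they generate; each cyclic subgroup of order d accounts for φ(d) elements.
Cyclic subgroups by order — order 1: 1; order 2: 1; order 4: 3.
Total: 5.

5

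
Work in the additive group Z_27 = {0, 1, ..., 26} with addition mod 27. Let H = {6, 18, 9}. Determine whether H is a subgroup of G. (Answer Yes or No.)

No

The identity 0 ∉ H, so H is not a subgroup.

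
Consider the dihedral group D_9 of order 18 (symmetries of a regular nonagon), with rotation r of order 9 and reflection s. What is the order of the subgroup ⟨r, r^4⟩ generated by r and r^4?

|⟨r⟩| = 9 and |⟨r^4⟩| = 9, so |H| is a multiple of lcm(9, 9) = 9 and divides |G| = 18.
Closing under the operation: H = {e, r, r^2, r^3, r^4, r^5, r^6, r^7, r^8}, so |H| = 9.

9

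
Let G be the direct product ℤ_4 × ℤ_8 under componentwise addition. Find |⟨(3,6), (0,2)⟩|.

16

|⟨(3,6)⟩| = 4 and |⟨(0,2)⟩| = 4, so |H| is a multiple of lcm(4, 4) = 4 and divides |G| = 32.
Closing under the operation: H = {(0,0), (0,2), (0,4), (0,6), (1,0), (1,2), (1,4), (1,6), (2,0), (2,2), (2,4), (2,6), (3,0), (3,2), (3,4), (3,6)}, so |H| = 16.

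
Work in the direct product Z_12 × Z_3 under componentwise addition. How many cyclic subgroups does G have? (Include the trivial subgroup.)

15

A cyclic subgroup of order d is generated by each of its φ(d) elements of order d, so the cyclic subgroups of order d number (#elements of order d)/φ(d).
Cyclic subgroups by order — order 1: 1; order 2: 1; order 3: 4; order 4: 1; order 6: 4; order 12: 4.
Total: 15.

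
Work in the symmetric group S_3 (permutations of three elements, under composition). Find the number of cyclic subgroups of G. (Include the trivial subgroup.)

5

A cyclic subgroup of order d is generated by each of its φ(d) elements of order d, so the cyclic subgroups of order d number (#elements of order d)/φ(d).
Cyclic subgroups by order — order 1: 1; order 2: 3; order 3: 1.
Total: 5.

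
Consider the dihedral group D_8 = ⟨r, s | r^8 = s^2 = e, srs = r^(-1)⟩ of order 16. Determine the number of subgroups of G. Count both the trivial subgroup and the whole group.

|G| = 16, so by Lagrange every subgroup order divides 16. Divisors: 1, 2, 4, 8, 16.
Subgroups by order — order 1: 1; order 2: 9; order 4: 5; order 8: 3; order 16: 1.
Total: 1 + 9 + 5 + 3 + 1 = 19.

19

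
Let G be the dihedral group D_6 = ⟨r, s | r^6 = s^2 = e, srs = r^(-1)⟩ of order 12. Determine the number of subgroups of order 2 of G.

7

|G| = 12 and 2 | 12, so subgroups of order 2 are possible by Lagrange.
The subgroups of order 2 are: {e, r^2s}; {e, r^3}; {e, r^3s}; {e, r^4s}; … (7 in all).
So G has 7 subgroups of order 2.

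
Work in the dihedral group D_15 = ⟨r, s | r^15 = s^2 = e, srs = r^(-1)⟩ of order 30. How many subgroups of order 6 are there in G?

|G| = 30 and 6 | 30, so subgroups of order 6 are possible by Lagrange.
The subgroups of order 6 are: {e, r^5, r^10, s, r^5s, r^10s}; {e, r^5, r^10, rs, r^6s, r^11s}; {e, r^5, r^10, r^2s, r^7s, r^12s}; {e, r^5, r^10, r^3s, r^8s, r^13s}; … (5 in all).
So G has 5 subgroups of order 6.

5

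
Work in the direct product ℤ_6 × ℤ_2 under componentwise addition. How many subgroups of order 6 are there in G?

3

|G| = 12 and 6 | 12, so subgroups of order 6 are possible by Lagrange.
The subgroups of order 6 are: {(0,0), (0,1), (2,0), (2,1), (4,0), (4,1)}; {(0,0), (1,0), (2,0), (3,0), (4,0), (5,0)}; {(0,0), (1,1), (2,0), (3,1), (4,0), (5,1)}.
So G has 3 subgroups of order 6.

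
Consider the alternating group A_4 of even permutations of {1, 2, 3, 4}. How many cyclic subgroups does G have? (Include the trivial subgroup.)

Each element a generates a cyclic subgroup ⟨a⟩; distinct elements may generate the same one (a cyclic group of order d has φ(d) generators).
Cyclic subgroups by order — order 1: 1; order 2: 3; order 3: 4.
Total: 8.

8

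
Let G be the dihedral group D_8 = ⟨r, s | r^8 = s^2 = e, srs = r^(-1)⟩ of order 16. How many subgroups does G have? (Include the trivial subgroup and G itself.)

19

|G| = 16, so by Lagrange every subgroup order divides 16. Divisors: 1, 2, 4, 8, 16.
Subgroups by order — order 1: 1; order 2: 9; order 4: 5; order 8: 3; order 16: 1.
Total: 1 + 9 + 5 + 3 + 1 = 19.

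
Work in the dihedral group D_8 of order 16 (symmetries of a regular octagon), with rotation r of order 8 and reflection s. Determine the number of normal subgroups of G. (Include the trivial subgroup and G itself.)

7

G has 19 subgroups. Checking conjugation-invariance by order — order 1: 1/1 normal; order 2: 1/9 normal; order 4: 1/5 normal; order 8: 3/3 normal; order 16: 1/1 normal.
Total normal subgroups: 7.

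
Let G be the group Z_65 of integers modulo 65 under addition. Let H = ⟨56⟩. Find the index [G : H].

1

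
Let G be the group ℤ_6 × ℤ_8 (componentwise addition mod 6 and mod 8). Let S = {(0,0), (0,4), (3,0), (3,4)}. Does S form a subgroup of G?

Yes

|S| = 4 divides |G| = 48, consistent with Lagrange.
S contains the identity, every element's inverse is in S, and S is closed under +: it is a subgroup.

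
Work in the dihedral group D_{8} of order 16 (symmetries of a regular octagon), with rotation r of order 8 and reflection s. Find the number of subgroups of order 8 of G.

3

|G| = 16 and 8 | 16, so subgroups of order 8 are possible by Lagrange.
The subgroups of order 8 are: {e, r, r^2, r^3, r^4, r^5, r^6, r^7}; {e, r^2, r^4, r^6, s, r^2s, r^4s, r^6s}; {e, r^2, r^4, r^6, rs, r^3s, r^5s, r^7s}.
So G has 3 subgroups of order 8.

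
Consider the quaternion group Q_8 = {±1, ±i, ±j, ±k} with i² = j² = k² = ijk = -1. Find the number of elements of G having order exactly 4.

6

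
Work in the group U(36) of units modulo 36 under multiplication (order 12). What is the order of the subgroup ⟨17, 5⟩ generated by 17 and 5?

6

|⟨17⟩| = 2 and |⟨5⟩| = 6, so |H| is a multiple of lcm(2, 6) = 6 and divides |G| = 12.
Closing under the operation: H = {1, 5, 13, 17, 25, 29}, so |H| = 6.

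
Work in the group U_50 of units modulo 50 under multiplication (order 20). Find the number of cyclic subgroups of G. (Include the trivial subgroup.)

Each element a generates a cyclic subgroup ⟨a⟩; distinct elements may generate the same one (a cyclic group of order d has φ(d) generators).
Cyclic subgroups by order — order 1: 1; order 2: 1; order 4: 1; order 5: 1; order 10: 1; order 20: 1.
Total: 6.

6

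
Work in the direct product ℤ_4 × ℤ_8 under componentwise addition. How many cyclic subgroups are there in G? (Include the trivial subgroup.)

Group the elements of G by the cyclic subgroup they generate; each cyclic subgroup of order d accounts for φ(d) elements.
Cyclic subgroups by order — order 1: 1; order 2: 3; order 4: 6; order 8: 4.
Total: 14.

14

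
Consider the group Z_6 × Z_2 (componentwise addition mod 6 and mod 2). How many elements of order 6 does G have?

An element (a,b) has order lcm(ord(a), ord(b)); count pairs with lcm equal to 6.
Enumerating gives 6 such elements.

6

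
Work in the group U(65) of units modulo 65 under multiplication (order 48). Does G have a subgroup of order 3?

Yes

3 | 48. A subgroup of order 3 is {1, 16, 61}.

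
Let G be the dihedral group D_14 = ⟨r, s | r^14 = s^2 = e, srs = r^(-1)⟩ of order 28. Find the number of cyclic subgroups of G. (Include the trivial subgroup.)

A cyclic subgroup of order d is generated by each of its φ(d) elements of order d, so the cyclic subgroups of order d number (#elements of order d)/φ(d).
Cyclic subgroups by order — order 1: 1; order 2: 15; order 7: 1; order 14: 1.
Total: 18.

18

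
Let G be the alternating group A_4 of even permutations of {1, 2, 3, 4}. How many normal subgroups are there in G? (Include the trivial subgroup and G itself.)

G has 10 subgroups. Checking conjugation-invariance by order — order 1: 1/1 normal; order 2: 0/3 normal; order 3: 0/4 normal; order 4: 1/1 normal; order 12: 1/1 normal.
Total normal subgroups: 3.

3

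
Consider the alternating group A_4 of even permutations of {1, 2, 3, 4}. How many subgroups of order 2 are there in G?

|G| = 12 and 2 | 12, so subgroups of order 2 are possible by Lagrange.
The subgroups of order 2 are: {e, (1 2)(3 4)}; {e, (1 3)(2 4)}; {e, (1 4)(2 3)}.
So G has 3 subgroups of order 2.

3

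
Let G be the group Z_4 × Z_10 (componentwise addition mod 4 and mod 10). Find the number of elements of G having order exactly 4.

4

An element (a,b) has order lcm(ord(a), ord(b)); count pairs with lcm equal to 4.
Enumerating gives 4 such elements.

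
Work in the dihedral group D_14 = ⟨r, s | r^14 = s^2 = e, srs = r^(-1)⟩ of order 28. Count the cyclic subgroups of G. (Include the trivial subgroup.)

Each element a generates a cyclic subgroup ⟨a⟩; distinct elements may generate the same one (a cyclic group of order d has φ(d) generators).
Cyclic subgroups by order — order 1: 1; order 2: 15; order 7: 1; order 14: 1.
Total: 18.

18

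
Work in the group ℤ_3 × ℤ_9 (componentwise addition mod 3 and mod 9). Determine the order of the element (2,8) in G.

The order of (2,8) in Z_3 × Z_9 is lcm(ord(2) in Z_3, ord(8) in Z_9).
ord(2) = 3 and ord(8) = 9, so |⟨(2,8)⟩| = lcm(3, 9) = 9.

9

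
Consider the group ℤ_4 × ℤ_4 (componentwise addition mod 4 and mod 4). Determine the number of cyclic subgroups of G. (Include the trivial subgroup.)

Each element a generates a cyclic subgroup ⟨a⟩; distinct elements may generate the same one (a cyclic group of order d has φ(d) generators).
Cyclic subgroups by order — order 1: 1; order 2: 3; order 4: 6.
Total: 10.

10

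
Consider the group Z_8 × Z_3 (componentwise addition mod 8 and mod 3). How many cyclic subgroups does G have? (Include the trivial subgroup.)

Group the elements of G by the cyclic subgroup they generate; each cyclic subgroup of order d accounts for φ(d) elements.
Cyclic subgroups by order — order 1: 1; order 2: 1; order 3: 1; order 4: 1; order 6: 1; order 8: 1; order 12: 1; order 24: 1.
Total: 8.

8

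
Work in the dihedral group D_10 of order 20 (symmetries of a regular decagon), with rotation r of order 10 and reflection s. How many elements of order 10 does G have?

4

The elements of order 10 are: r, r^3, r^7, r^9.
That's 4.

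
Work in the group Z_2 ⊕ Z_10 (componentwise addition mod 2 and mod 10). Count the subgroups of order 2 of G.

|G| = 20 and 2 | 20, so subgroups of order 2 are possible by Lagrange.
The subgroups of order 2 are: {(0,0), (0,5)}; {(0,0), (1,0)}; {(0,0), (1,5)}.
So G has 3 subgroups of order 2.

3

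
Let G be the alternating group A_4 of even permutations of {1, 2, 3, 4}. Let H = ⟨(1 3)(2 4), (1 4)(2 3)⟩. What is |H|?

|⟨(1 3)(2 4)⟩| = 2 and |⟨(1 4)(2 3)⟩| = 2, so |H| is a multiple of lcm(2, 2) = 2 and divides |G| = 12.
Closing under the operation: H = {e, (1 2)(3 4), (1 3)(2 4), (1 4)(2 3)}, so |H| = 4.

4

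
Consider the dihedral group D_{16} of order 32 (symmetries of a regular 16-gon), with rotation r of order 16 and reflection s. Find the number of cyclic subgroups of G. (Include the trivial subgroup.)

A cyclic subgroup of order d is generated by each of its φ(d) elements of order d, so the cyclic subgroups of order d number (#elements of order d)/φ(d).
Cyclic subgroups by order — order 1: 1; order 2: 17; order 4: 1; order 8: 1; order 16: 1.
Total: 21.

21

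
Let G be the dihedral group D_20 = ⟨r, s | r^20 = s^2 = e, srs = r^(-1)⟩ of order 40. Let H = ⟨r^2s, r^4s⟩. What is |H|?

|⟨r^2s⟩| = 2 and |⟨r^4s⟩| = 2, so |H| is a multiple of lcm(2, 2) = 2 and divides |G| = 40.
Closing under the operation: H = {e, r^2, r^4, r^6, r^8, r^10, r^12, r^14, r^16, r^18, s, r^2s, r^4s, r^6s, r^8s, r^10s, r^12s, r^14s, r^16s, r^18s}, so |H| = 20.

20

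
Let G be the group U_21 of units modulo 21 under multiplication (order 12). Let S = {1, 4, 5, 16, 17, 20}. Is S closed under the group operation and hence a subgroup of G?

|S| = 6 divides |G| = 12, consistent with Lagrange.
S contains the identity, every element's inverse is in S, and S is closed under ·: it is a subgroup.
In fact S = ⟨17⟩.

Yes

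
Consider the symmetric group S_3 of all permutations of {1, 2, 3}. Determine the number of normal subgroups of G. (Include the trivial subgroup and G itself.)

G has 6 subgroups. Checking conjugation-invariance by order — order 1: 1/1 normal; order 2: 0/3 normal; order 3: 1/1 normal; order 6: 1/1 normal.
Total normal subgroups: 3.

3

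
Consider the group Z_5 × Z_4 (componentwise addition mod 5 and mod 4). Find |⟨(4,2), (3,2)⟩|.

10

|⟨(4,2)⟩| = 10 and |⟨(3,2)⟩| = 10, so |H| is a multiple of lcm(10, 10) = 10 and divides |G| = 20.
Closing under the operation: H = {(0,0), (0,2), (1,0), (1,2), (2,0), (2,2), (3,0), (3,2), (4,0), (4,2)}, so |H| = 10.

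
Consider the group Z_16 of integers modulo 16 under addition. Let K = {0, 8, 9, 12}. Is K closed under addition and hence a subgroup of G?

9 ∈ K but its inverse 7 ∉ K, so K is not a subgroup.

No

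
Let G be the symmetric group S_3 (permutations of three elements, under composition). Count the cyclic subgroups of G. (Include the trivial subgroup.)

A cyclic subgroup of order d is generated by each of its φ(d) elements of order d, so the cyclic subgroups of order d number (#elements of order d)/φ(d).
Cyclic subgroups by order — order 1: 1; order 2: 3; order 3: 1.
Total: 5.

5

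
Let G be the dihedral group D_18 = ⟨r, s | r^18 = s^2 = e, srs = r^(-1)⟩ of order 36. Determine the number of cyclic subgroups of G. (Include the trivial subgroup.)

A cyclic subgroup of order d is generated by each of its φ(d) elements of order d, so the cyclic subgroups of order d number (#elements of order d)/φ(d).
Cyclic subgroups by order — order 1: 1; order 2: 19; order 3: 1; order 6: 1; order 9: 1; order 18: 1.
Total: 24.

24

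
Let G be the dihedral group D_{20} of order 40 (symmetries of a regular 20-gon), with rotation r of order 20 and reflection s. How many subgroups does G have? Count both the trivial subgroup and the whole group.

48

|G| = 40, so by Lagrange every subgroup order divides 40. Divisors: 1, 2, 4, 5, 8, 10, 20, 40.
Subgroups by order — order 1: 1; order 2: 21; order 4: 11; order 5: 1; order 8: 5; order 10: 5; order 20: 3; order 40: 1.
Total: 1 + 21 + 11 + 1 + 5 + 5 + 3 + 1 = 48.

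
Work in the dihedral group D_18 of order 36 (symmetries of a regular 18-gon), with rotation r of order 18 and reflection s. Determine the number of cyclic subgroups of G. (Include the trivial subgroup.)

24

A cyclic subgroup of order d is generated by each of its φ(d) elements of order d, so the cyclic subgroups of order d number (#elements of order d)/φ(d).
Cyclic subgroups by order — order 1: 1; order 2: 19; order 3: 1; order 6: 1; order 9: 1; order 18: 1.
Total: 24.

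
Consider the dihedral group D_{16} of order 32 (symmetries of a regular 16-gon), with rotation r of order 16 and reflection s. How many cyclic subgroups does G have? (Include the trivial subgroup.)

Group the elements of G by the cyclic subgroup they generate; each cyclic subgroup of order d accounts for φ(d) elements.
Cyclic subgroups by order — order 1: 1; order 2: 17; order 4: 1; order 8: 1; order 16: 1.
Total: 21.

21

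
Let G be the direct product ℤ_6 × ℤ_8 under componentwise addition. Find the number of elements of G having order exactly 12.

An element (a,b) has order lcm(ord(a), ord(b)); count pairs with lcm equal to 12.
Enumerating gives 8 such elements.

8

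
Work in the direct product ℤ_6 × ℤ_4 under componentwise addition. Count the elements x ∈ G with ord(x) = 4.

4

An element (a,b) has order lcm(ord(a), ord(b)); count pairs with lcm equal to 4.
Enumerating gives 4 such elements.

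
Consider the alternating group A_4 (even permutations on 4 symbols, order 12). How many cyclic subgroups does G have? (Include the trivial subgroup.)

Each element a generates a cyclic subgroup ⟨a⟩; distinct elements may generate the same one (a cyclic group of order d has φ(d) generators).
Cyclic subgroups by order — order 1: 1; order 2: 3; order 3: 4.
Total: 8.

8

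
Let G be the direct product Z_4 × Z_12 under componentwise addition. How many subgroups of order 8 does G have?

3

|G| = 48 and 8 | 48, so subgroups of order 8 are possible by Lagrange.
The subgroups of order 8 are: {(0,0), (0,3), (0,6), (0,9), (2,0), (2,3), (2,6), (2,9)}; {(0,0), (0,6), (1,0), (1,6), (2,0), (2,6), (3,0), (3,6)}; {(0,0), (0,6), (1,3), (1,9), (2,0), (2,6), (3,3), (3,9)}.
So G has 3 subgroups of order 8.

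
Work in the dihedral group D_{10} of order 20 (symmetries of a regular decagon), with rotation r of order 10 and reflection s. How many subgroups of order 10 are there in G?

|G| = 20 and 10 | 20, so subgroups of order 10 are possible by Lagrange.
The subgroups of order 10 are: {e, r, r^2, r^3, r^4, r^5, r^6, r^7, r^8, r^9}; {e, r^2, r^4, r^6, r^8, s, r^2s, r^4s, r^6s, r^8s}; {e, r^2, r^4, r^6, r^8, rs, r^3s, r^5s, r^7s, r^9s}.
So G has 3 subgroups of order 10.

3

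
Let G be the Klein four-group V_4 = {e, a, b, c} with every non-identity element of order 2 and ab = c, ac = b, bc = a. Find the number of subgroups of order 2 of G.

3

|G| = 4 and 2 | 4, so subgroups of order 2 are possible by Lagrange.
The subgroups of order 2 are: {e, a}; {e, b}; {e, c}.
So G has 3 subgroups of order 2.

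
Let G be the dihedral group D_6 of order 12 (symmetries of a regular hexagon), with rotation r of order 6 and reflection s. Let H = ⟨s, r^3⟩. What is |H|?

4

|⟨s⟩| = 2 and |⟨r^3⟩| = 2, so |H| is a multiple of lcm(2, 2) = 2 and divides |G| = 12.
Closing under the operation: H = {e, r^3, s, r^3s}, so |H| = 4.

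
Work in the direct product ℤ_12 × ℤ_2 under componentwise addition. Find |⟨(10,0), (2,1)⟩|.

12

|⟨(10,0)⟩| = 6 and |⟨(2,1)⟩| = 6, so |H| is a multiple of lcm(6, 6) = 6 and divides |G| = 24.
Closing under the operation: H = {(0,0), (0,1), (2,0), (2,1), (4,0), (4,1), (6,0), (6,1), (8,0), (8,1), (10,0), (10,1)}, so |H| = 12.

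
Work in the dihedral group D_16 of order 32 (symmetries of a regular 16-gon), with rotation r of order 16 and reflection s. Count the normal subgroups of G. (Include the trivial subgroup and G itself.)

8

G has 36 subgroups. Checking conjugation-invariance by order — order 1: 1/1 normal; order 2: 1/17 normal; order 4: 1/9 normal; order 8: 1/5 normal; order 16: 3/3 normal; order 32: 1/1 normal.
Total normal subgroups: 8.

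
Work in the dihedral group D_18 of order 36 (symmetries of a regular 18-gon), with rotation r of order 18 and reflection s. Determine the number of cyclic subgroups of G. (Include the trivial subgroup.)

24

Group the elements of G by the cyclic subgroup they generate; each cyclic subgroup of order d accounts for φ(d) elements.
Cyclic subgroups by order — order 1: 1; order 2: 19; order 3: 1; order 6: 1; order 9: 1; order 18: 1.
Total: 24.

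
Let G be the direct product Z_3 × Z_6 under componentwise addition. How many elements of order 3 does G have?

An element (a,b) has order lcm(ord(a), ord(b)); count pairs with lcm equal to 3.
Enumerating gives 8 such elements.

8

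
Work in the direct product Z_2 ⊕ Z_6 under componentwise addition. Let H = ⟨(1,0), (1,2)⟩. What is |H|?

6

|⟨(1,0)⟩| = 2 and |⟨(1,2)⟩| = 6, so |H| is a multiple of lcm(2, 6) = 6 and divides |G| = 12.
Closing under the operation: H = {(0,0), (0,2), (0,4), (1,0), (1,2), (1,4)}, so |H| = 6.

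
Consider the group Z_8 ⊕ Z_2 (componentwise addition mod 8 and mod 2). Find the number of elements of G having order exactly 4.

4

An element (a,b) has order lcm(ord(a), ord(b)); count pairs with lcm equal to 4.
Enumerating gives 4 such elements.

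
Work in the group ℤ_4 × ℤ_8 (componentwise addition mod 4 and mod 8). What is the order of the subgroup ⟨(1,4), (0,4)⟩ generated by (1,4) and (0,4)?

8

|⟨(1,4)⟩| = 4 and |⟨(0,4)⟩| = 2, so |H| is a multiple of lcm(4, 2) = 4 and divides |G| = 32.
Closing under the operation: H = {(0,0), (0,4), (1,0), (1,4), (2,0), (2,4), (3,0), (3,4)}, so |H| = 8.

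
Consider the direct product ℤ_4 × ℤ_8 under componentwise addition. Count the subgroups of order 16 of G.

3

|G| = 32 and 16 | 32, so subgroups of order 16 are possible by Lagrange.
The subgroups of order 16 are: {(0,0), (0,1), (0,2), (0,3), (0,4), (0,5), (0,6), (0,7), (2,0), (2,1), (2,2), (2,3), (2,4), (2,5), (2,6), (2,7)}; {(0,0), (0,2), (0,4), (0,6), (1,0), (1,2), (1,4), (1,6), (2,0), (2,2), (2,4), (2,6), (3,0), (3,2), (3,4), (3,6)}; {(0,0), (0,2), (0,4), (0,6), (1,1), (1,3), (1,5), (1,7), (2,0), (2,2), (2,4), (2,6), (3,1), (3,3), (3,5), (3,7)}.
So G has 3 subgroups of order 16.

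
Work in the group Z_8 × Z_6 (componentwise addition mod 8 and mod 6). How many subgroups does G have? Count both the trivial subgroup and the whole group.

22

|G| = 48, so by Lagrange every subgroup order divides 48. Divisors: 1, 2, 3, 4, 6, 8, 12, 16, 24, 48.
Subgroups by order — order 1: 1; order 2: 3; order 3: 1; order 4: 3; order 6: 3; order 8: 3; order 12: 3; order 16: 1; order 24: 3; order 48: 1.
Total: 1 + 3 + 1 + 3 + 3 + 3 + 3 + 1 + 3 + 1 = 22.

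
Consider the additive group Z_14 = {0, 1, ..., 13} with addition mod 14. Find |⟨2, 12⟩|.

7

|⟨2⟩| = 7 and |⟨12⟩| = 7, so |H| is a multiple of lcm(7, 7) = 7 and divides |G| = 14.
Closing under the operation: H = {0, 2, 4, 6, 8, 10, 12}, so |H| = 7.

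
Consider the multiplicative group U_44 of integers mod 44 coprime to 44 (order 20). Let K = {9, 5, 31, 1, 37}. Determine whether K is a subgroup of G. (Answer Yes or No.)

37 ∈ K but its inverse 25 ∉ K, so K is not a subgroup.

No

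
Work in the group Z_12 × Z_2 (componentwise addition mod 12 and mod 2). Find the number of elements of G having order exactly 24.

0

An element (a,b) has order lcm(ord(a), ord(b)); count pairs with lcm equal to 24.
Enumerating gives 0 such elements.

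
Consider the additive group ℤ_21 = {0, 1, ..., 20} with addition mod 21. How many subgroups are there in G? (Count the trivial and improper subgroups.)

4

A cyclic group of order 21 has exactly one subgroup for each divisor of 21.
Divisors of 21: 1, 3, 7, 21.
So ℤ_21 has 4 subgroups.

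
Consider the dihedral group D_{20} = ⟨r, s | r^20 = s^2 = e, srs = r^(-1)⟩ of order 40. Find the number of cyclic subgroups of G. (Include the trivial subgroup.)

26

Group the elements of G by the cyclic subgroup they generate; each cyclic subgroup of order d accounts for φ(d) elements.
Cyclic subgroups by order — order 1: 1; order 2: 21; order 4: 1; order 5: 1; order 10: 1; order 20: 1.
Total: 26.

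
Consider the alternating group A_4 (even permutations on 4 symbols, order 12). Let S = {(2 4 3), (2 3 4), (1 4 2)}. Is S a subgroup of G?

The identity e ∉ S, so S is not a subgroup.

No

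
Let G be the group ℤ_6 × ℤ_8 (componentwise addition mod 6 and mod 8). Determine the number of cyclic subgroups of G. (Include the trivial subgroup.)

A cyclic subgroup of order d is generated by each of its φ(d) elements of order d, so the cyclic subgroups of order d number (#elements of order d)/φ(d).
Cyclic subgroups by order — order 1: 1; order 2: 3; order 3: 1; order 4: 2; order 6: 3; order 8: 2; order 12: 2; order 24: 2.
Total: 16.

16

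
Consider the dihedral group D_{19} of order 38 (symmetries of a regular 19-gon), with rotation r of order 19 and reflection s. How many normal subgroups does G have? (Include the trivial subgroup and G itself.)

G has 22 subgroups. Checking conjugation-invariance by order — order 1: 1/1 normal; order 2: 0/19 normal; order 19: 1/1 normal; order 38: 1/1 normal.
Total normal subgroups: 3.

3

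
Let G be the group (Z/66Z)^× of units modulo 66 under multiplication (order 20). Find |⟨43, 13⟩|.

|⟨43⟩| = 2 and |⟨13⟩| = 10, so |H| is a multiple of lcm(2, 10) = 10 and divides |G| = 20.
Closing under the operation: H = {1, 7, 13, 19, 25, 31, 37, 43, 49, 61}, so |H| = 10.

10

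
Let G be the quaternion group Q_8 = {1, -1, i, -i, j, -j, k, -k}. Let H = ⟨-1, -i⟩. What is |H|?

|⟨-1⟩| = 2 and |⟨-i⟩| = 4, so |H| is a multiple of lcm(2, 4) = 4 and divides |G| = 8.
Closing under the operation: H = {1, -1, i, -i}, so |H| = 4.

4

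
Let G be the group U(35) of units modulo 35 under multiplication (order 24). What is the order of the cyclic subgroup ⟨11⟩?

Compute successive powers of 11 mod 35: 11, 16, 1; 11^3 ≡ 1 (mod 35).
So |⟨11⟩| = 3.

3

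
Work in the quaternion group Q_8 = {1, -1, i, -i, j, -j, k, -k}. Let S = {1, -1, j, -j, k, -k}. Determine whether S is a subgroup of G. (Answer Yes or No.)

|S| = 6 does not divide |G| = 8, so by Lagrange S is not a subgroup.

No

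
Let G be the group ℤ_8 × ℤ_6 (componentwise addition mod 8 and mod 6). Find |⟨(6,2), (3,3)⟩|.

24

|⟨(6,2)⟩| = 12 and |⟨(3,3)⟩| = 8, so |H| is a multiple of lcm(12, 8) = 24 and divides |G| = 48.
Closing under the operation: H = {(0,0), (0,2), (0,4), (1,1), (1,3), (1,5), (2,0), (2,2), (2,4), (3,1), (3,3), (3,5), (4,0), (4,2), (4,4), (5,1), (5,3), (5,5), (6,0), (6,2), (6,4), (7,1), (7,3), (7,5)}, so |H| = 24.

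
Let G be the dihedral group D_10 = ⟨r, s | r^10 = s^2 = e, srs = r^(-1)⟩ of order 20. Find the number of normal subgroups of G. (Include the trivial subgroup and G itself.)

G has 22 subgroups. Checking conjugation-invariance by order — order 1: 1/1 normal; order 2: 1/11 normal; order 4: 0/5 normal; order 5: 1/1 normal; order 10: 3/3 normal; order 20: 1/1 normal.
Total normal subgroups: 7.

7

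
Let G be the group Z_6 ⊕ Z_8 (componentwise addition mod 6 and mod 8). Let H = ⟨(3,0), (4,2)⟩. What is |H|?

|⟨(3,0)⟩| = 2 and |⟨(4,2)⟩| = 12, so |H| is a multiple of lcm(2, 12) = 12 and divides |G| = 48.
Closing under the operation: H = {(0,0), (0,2), (0,4), (0,6), (1,0), (1,2), (1,4), (1,6), (2,0), (2,2), (2,4), (2,6), (3,0), (3,2), (3,4), (3,6), (4,0), (4,2), (4,4), (4,6), (5,0), (5,2), (5,4), (5,6)}, so |H| = 24.

24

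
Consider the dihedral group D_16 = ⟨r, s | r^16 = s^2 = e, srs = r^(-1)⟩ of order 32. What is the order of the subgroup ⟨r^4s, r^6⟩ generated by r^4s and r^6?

|⟨r^4s⟩| = 2 and |⟨r^6⟩| = 8, so |H| is a multiple of lcm(2, 8) = 8 and divides |G| = 32.
Closing under the operation: H = {e, r^2, r^4, r^6, r^8, r^10, r^12, r^14, s, r^2s, r^4s, r^6s, r^8s, r^10s, r^12s, r^14s}, so |H| = 16.

16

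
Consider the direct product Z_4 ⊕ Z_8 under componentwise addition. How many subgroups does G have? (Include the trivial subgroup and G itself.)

|G| = 32, so by Lagrange every subgroup order divides 32. Divisors: 1, 2, 4, 8, 16, 32.
Subgroups by order — order 1: 1; order 2: 3; order 4: 7; order 8: 7; order 16: 3; order 32: 1.
Total: 1 + 3 + 7 + 7 + 3 + 1 = 22.

22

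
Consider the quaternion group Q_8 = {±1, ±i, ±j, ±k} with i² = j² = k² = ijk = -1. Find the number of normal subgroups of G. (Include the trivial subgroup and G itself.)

G has 6 subgroups. Checking conjugation-invariance by order — order 1: 1/1 normal; order 2: 1/1 normal; order 4: 3/3 normal; order 8: 1/1 normal.
Total normal subgroups: 6.

6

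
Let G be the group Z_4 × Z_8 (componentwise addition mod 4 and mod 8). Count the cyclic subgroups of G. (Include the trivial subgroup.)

A cyclic subgroup of order d is generated by each of its φ(d) elements of order d, so the cyclic subgroups of order d number (#elements of order d)/φ(d).
Cyclic subgroups by order — order 1: 1; order 2: 3; order 4: 6; order 8: 4.
Total: 14.

14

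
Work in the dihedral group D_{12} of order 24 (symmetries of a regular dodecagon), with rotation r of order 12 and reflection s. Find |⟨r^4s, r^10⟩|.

12

|⟨r^4s⟩| = 2 and |⟨r^10⟩| = 6, so |H| is a multiple of lcm(2, 6) = 6 and divides |G| = 24.
Closing under the operation: H = {e, r^2, r^4, r^6, r^8, r^10, s, r^2s, r^4s, r^6s, r^8s, r^10s}, so |H| = 12.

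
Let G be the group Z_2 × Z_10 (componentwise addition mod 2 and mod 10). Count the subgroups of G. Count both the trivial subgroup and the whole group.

10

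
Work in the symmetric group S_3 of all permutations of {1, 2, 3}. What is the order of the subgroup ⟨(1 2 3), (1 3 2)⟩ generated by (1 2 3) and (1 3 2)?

3

|⟨(1 2 3)⟩| = 3 and |⟨(1 3 2)⟩| = 3, so |H| is a multiple of lcm(3, 3) = 3 and divides |G| = 6.
Closing under the operation: H = {e, (1 2 3), (1 3 2)}, so |H| = 3.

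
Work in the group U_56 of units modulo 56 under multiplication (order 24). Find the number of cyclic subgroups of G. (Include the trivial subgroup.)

Group the elements of G by the cyclic subgroup they generate; each cyclic subgroup of order d accounts for φ(d) elements.
Cyclic subgroups by order — order 1: 1; order 2: 7; order 3: 1; order 6: 7.
Total: 16.

16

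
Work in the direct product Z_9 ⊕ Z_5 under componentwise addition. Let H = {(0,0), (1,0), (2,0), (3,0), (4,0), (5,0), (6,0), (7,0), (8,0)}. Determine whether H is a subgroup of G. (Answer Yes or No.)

Yes

|H| = 9 divides |G| = 45, consistent with Lagrange.
H contains the identity, every element's inverse is in H, and H is closed under +: it is a subgroup.
In fact H = ⟨(4,0)⟩.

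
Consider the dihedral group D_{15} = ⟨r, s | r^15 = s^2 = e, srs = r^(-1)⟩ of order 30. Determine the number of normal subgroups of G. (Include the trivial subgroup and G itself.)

5

G has 28 subgroups. Checking conjugation-invariance by order — order 1: 1/1 normal; order 2: 0/15 normal; order 3: 1/1 normal; order 5: 1/1 normal; order 6: 0/5 normal; order 10: 0/3 normal; order 15: 1/1 normal; order 30: 1/1 normal.
Total normal subgroups: 5.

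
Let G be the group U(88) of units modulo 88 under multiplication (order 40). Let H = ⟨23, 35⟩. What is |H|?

|⟨23⟩| = 2 and |⟨35⟩| = 10, so |H| is a multiple of lcm(2, 10) = 10 and divides |G| = 40.
Closing under the operation: H = {1, 9, 13, 15, 19, 21, 23, 25, 29, 31, 35, 43, 47, 49, 51, 61, 71, 81, 83, 85}, so |H| = 20.

20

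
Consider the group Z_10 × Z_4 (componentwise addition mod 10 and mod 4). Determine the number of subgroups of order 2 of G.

3

|G| = 40 and 2 | 40, so subgroups of order 2 are possible by Lagrange.
The subgroups of order 2 are: {(0,0), (0,2)}; {(0,0), (5,0)}; {(0,0), (5,2)}.
So G has 3 subgroups of order 2.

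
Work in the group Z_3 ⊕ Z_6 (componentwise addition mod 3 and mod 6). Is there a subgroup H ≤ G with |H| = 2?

2 | 18. A subgroup of order 2 is {(0,0), (0,3)}.

Yes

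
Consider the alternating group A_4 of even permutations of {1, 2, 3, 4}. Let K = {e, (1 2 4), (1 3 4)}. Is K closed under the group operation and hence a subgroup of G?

(1 3 4) ∈ K but its inverse (1 4 3) ∉ K, so K is not a subgroup.

No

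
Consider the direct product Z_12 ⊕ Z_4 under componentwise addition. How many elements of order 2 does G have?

3

An element (a,b) has order lcm(ord(a), ord(b)); count pairs with lcm equal to 2.
Enumerating gives 3 such elements.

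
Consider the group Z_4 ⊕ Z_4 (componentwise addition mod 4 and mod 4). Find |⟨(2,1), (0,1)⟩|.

|⟨(2,1)⟩| = 4 and |⟨(0,1)⟩| = 4, so |H| is a multiple of lcm(4, 4) = 4 and divides |G| = 16.
Closing under the operation: H = {(0,0), (0,1), (0,2), (0,3), (2,0), (2,1), (2,2), (2,3)}, so |H| = 8.

8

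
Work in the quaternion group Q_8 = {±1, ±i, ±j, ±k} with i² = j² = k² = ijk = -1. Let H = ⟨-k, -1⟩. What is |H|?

|⟨-k⟩| = 4 and |⟨-1⟩| = 2, so |H| is a multiple of lcm(4, 2) = 4 and divides |G| = 8.
Closing under the operation: H = {1, -1, k, -k}, so |H| = 4.

4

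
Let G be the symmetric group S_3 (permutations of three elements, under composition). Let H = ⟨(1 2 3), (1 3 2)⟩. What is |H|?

3

|⟨(1 2 3)⟩| = 3 and |⟨(1 3 2)⟩| = 3, so |H| is a multiple of lcm(3, 3) = 3 and divides |G| = 6.
Closing under the operation: H = {e, (1 2 3), (1 3 2)}, so |H| = 3.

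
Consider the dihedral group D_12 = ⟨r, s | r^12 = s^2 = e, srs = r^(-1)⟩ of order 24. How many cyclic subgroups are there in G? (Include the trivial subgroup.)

18

Each element a generates a cyclic subgroup ⟨a⟩; distinct elements may generate the same one (a cyclic group of order d has φ(d) generators).
Cyclic subgroups by order — order 1: 1; order 2: 13; order 3: 1; order 4: 1; order 6: 1; order 12: 1.
Total: 18.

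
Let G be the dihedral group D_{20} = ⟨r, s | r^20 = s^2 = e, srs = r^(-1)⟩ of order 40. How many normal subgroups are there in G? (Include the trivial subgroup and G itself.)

G has 48 subgroups. Checking conjugation-invariance by order — order 1: 1/1 normal; order 2: 1/21 normal; order 4: 1/11 normal; order 5: 1/1 normal; order 8: 0/5 normal; order 10: 1/5 normal; order 20: 3/3 normal; order 40: 1/1 normal.
Total normal subgroups: 9.

9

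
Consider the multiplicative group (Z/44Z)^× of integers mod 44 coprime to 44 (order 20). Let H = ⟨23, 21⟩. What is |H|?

4

|⟨23⟩| = 2 and |⟨21⟩| = 2, so |H| is a multiple of lcm(2, 2) = 2 and divides |G| = 20.
Closing under the operation: H = {1, 21, 23, 43}, so |H| = 4.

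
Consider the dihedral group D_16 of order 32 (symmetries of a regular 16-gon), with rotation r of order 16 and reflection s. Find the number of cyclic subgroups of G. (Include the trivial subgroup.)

Each element a generates a cyclic subgroup ⟨a⟩; distinct elements may generate the same one (a cyclic group of order d has φ(d) generators).
Cyclic subgroups by order — order 1: 1; order 2: 17; order 4: 1; order 8: 1; order 16: 1.
Total: 21.

21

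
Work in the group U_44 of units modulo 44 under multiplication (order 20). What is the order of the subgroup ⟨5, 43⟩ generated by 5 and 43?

10

|⟨5⟩| = 5 and |⟨43⟩| = 2, so |H| is a multiple of lcm(5, 2) = 10 and divides |G| = 20.
Closing under the operation: H = {1, 5, 7, 9, 19, 25, 35, 37, 39, 43}, so |H| = 10.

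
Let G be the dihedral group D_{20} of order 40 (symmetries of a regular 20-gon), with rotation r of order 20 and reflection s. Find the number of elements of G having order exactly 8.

0

No element of G has order 8 (even though 8 | 40).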